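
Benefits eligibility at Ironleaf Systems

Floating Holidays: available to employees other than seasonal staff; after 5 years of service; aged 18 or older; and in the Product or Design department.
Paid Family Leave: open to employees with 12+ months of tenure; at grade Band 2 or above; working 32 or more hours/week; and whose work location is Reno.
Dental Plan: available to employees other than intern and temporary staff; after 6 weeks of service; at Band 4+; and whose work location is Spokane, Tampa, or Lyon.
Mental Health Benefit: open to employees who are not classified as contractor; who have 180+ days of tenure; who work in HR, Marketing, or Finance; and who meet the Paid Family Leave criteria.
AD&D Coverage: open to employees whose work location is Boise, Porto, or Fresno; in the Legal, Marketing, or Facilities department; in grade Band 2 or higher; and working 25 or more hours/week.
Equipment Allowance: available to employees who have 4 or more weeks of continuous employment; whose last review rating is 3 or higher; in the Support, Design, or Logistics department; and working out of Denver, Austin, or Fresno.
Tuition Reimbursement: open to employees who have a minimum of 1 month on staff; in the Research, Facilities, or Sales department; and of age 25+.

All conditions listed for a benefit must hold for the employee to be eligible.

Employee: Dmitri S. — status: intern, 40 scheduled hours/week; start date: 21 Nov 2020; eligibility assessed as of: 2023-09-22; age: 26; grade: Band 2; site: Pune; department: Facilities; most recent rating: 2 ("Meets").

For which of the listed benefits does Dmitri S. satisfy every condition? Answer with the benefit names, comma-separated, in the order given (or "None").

Service from 21 Nov 2020 to 2023-09-22: 1035 days.
Floating Holidays — status intern ✓ (not excluded); service 1035 days < 5 years (≈1825 days) ✗ → not eligible.
Paid Family Leave — service 1035 days ≥ 12 months (≈360 days) ✓; grade Band 2 ≥ Band 2 ✓; 40 hrs/wk ≥ 32 ✓; site Pune ✗ (not Reno) → not eligible.
Dental Plan — status intern ✗ (excluded) → not eligible.
Mental Health Benefit — status intern ✓ (not excluded); service 1035 days ≥ 180 days ✓; dept Facilities ✗ → not eligible.
AD&D Coverage — site Pune ✗ (not Boise, Porto, or Fresno) → not eligible.
Equipment Allowance — service 1035 days ≥ 4 weeks (≈28 days) ✓; rating 2 < 3 ✗ → not eligible.
Tuition Reimbursement — service 1035 days ≥ 1 month (≈30 days) ✓; dept Facilities ✓; age 26 ≥ 25 ✓ → eligible.

Tuition Reimbursement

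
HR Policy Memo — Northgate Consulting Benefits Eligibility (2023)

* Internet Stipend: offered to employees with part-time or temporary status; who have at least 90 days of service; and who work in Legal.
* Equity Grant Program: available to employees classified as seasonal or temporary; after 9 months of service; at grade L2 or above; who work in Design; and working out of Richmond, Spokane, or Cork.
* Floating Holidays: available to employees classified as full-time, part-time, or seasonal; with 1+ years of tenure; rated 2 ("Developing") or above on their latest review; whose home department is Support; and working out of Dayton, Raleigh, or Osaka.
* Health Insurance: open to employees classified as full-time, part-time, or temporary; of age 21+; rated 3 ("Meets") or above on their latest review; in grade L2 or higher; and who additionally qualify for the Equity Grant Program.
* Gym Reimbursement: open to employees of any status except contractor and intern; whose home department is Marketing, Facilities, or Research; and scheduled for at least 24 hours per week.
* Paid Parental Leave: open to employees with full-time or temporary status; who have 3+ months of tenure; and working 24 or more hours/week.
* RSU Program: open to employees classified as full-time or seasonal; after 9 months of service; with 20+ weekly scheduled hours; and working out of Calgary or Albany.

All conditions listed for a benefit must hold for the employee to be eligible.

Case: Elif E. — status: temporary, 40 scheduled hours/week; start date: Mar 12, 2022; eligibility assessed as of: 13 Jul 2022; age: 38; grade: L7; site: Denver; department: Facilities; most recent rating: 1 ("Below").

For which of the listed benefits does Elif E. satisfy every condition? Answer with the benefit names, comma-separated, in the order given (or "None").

Gym Reimbursement, Paid Parental Leave

Service from Mar 12, 2022 to 13 Jul 2022: 123 days.
Internet Stipend — status temporary ✓; service 123 days ≥ 90 days ✓; dept Facilities ✗ → not eligible.
Equity Grant Program — status temporary ✓; service 123 days < 9 months (≈270 days) ✗ → not eligible.
Floating Holidays — status temporary ✗ (requires full-time, part-time, or seasonal) → not eligible.
Health Insurance — status temporary ✓; age 38 ≥ 21 ✓; rating 1 < 3 ✗ → not eligible.
Gym Reimbursement — status temporary ✓ (not excluded); dept Facilities ✓; 40 hrs/wk ≥ 24 ✓ → eligible.
Paid Parental Leave — status temporary ✓; service 123 days ≥ 3 months (≈90 days) ✓; 40 hrs/wk ≥ 24 ✓ → eligible.
RSU Program — status temporary ✗ (requires full-time or seasonal) → not eligible.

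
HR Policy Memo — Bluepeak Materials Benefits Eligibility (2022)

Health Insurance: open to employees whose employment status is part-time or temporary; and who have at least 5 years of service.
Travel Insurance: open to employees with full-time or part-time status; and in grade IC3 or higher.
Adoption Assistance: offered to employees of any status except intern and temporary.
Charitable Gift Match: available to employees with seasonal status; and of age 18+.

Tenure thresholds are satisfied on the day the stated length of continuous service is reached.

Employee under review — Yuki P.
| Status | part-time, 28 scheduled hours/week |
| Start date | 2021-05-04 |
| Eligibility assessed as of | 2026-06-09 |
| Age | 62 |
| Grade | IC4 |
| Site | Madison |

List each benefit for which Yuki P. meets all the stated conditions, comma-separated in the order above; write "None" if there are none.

Health Insurance, Travel Insurance, Adoption Assistance

Service from 2021-05-04 to 2026-06-09: 1862 days.
Health Insurance — status part-time ✓; service 1862 days ≥ 5 years (≈1825 days) ✓ → eligible.
Travel Insurance — status part-time ✓; grade IC4 ≥ IC3 ✓ → eligible.
Adoption Assistance — status part-time ✓ (not excluded) → eligible.
Charitable Gift Match — status part-time ✗ (requires seasonal) → not eligible.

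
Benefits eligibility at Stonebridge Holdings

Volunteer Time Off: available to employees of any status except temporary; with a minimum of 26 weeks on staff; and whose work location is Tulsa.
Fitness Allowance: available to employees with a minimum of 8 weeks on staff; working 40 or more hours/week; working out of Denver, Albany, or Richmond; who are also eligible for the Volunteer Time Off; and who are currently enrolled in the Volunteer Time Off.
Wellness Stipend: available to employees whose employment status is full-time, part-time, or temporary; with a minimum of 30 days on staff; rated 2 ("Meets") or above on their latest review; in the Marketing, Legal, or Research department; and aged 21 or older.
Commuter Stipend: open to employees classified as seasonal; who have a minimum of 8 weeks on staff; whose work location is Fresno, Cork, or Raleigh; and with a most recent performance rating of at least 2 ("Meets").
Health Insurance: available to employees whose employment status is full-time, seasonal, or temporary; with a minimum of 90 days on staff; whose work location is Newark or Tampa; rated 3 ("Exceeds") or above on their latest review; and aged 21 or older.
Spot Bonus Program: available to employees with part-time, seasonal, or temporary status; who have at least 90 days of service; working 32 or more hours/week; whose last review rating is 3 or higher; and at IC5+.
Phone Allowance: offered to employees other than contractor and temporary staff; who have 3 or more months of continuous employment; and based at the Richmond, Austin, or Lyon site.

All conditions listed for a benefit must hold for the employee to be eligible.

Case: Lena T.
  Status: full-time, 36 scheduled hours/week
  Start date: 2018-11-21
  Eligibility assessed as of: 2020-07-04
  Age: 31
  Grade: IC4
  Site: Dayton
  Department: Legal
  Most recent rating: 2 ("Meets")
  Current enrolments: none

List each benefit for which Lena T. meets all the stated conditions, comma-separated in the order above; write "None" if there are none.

Wellness Stipend

Service from 2018-11-21 to 2020-07-04: 591 days.
Volunteer Time Off — status full-time ✓ (not excluded); service 591 days ≥ 26 weeks (≈182 days) ✓; site Dayton ✗ (not Tulsa) → not eligible.
Fitness Allowance — service 591 days ≥ 8 weeks (≈56 days) ✓; 36 hrs/wk < 40 ✗ → not eligible.
Wellness Stipend — status full-time ✓; service 591 days ≥ 30 days ✓; rating 2 ≥ 2 ✓; dept Legal ✓; age 31 ≥ 21 ✓ → eligible.
Commuter Stipend — status full-time ✗ (requires seasonal) → not eligible.
Health Insurance — status full-time ✓; service 591 days ≥ 90 days ✓; site Dayton ✗ (not Newark or Tampa) → not eligible.
Spot Bonus Program — status full-time ✗ (requires part-time, seasonal, or temporary) → not eligible.
Phone Allowance — status full-time ✓ (not excluded); service 591 days ≥ 3 months (≈90 days) ✓; site Dayton ✗ (not Richmond, Austin, or Lyon) → not eligible.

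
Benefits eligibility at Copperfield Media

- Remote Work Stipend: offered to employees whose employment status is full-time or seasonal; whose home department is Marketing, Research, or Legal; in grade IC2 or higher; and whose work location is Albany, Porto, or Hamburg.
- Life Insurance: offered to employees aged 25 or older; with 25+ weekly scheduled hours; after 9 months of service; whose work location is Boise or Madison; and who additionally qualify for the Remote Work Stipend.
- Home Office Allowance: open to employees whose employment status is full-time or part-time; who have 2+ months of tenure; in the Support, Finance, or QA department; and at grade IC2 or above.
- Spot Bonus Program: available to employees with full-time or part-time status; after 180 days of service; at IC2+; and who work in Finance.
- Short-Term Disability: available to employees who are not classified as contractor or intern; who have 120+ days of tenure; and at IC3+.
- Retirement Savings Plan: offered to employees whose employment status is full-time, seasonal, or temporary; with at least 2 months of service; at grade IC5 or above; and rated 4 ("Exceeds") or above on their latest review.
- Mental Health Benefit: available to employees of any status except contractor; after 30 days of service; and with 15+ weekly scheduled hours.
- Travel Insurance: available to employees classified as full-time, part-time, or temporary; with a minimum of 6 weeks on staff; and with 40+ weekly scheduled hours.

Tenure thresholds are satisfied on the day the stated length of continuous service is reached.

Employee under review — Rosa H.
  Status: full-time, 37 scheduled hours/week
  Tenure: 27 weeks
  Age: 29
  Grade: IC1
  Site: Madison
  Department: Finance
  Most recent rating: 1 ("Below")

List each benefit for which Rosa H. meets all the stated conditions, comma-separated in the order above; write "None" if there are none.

Remote Work Stipend — status full-time ✓; dept Finance ✗ → not eligible.
Life Insurance — age 29 ≥ 25 ✓; 37 hrs/wk ≥ 25 ✓; service 27 weeks < 9 months (≈270 days) ✗ → not eligible.
Home Office Allowance — status full-time ✓; service 27 weeks ≥ 2 months (≈60 days) ✓; dept Finance ✓; grade IC1 < IC2 ✗ → not eligible.
Spot Bonus Program — status full-time ✓; service 27 weeks ≥ 180 days ✓; grade IC1 < IC2 ✗ → not eligible.
Short-Term Disability — status full-time ✓ (not excluded); service 27 weeks ≥ 120 days ✓; grade IC1 < IC3 ✗ → not eligible.
Retirement Savings Plan — status full-time ✓; service 27 weeks ≥ 2 months (≈60 days) ✓; grade IC1 < IC5 ✗ → not eligible.
Mental Health Benefit — status full-time ✓ (not excluded); service 27 weeks ≥ 30 days ✓; 37 hrs/wk ≥ 15 ✓ → eligible.
Travel Insurance — status full-time ✓; service 27 weeks ≥ 6 weeks ✓; 37 hrs/wk < 40 ✗ → not eligible.

Mental Health Benefit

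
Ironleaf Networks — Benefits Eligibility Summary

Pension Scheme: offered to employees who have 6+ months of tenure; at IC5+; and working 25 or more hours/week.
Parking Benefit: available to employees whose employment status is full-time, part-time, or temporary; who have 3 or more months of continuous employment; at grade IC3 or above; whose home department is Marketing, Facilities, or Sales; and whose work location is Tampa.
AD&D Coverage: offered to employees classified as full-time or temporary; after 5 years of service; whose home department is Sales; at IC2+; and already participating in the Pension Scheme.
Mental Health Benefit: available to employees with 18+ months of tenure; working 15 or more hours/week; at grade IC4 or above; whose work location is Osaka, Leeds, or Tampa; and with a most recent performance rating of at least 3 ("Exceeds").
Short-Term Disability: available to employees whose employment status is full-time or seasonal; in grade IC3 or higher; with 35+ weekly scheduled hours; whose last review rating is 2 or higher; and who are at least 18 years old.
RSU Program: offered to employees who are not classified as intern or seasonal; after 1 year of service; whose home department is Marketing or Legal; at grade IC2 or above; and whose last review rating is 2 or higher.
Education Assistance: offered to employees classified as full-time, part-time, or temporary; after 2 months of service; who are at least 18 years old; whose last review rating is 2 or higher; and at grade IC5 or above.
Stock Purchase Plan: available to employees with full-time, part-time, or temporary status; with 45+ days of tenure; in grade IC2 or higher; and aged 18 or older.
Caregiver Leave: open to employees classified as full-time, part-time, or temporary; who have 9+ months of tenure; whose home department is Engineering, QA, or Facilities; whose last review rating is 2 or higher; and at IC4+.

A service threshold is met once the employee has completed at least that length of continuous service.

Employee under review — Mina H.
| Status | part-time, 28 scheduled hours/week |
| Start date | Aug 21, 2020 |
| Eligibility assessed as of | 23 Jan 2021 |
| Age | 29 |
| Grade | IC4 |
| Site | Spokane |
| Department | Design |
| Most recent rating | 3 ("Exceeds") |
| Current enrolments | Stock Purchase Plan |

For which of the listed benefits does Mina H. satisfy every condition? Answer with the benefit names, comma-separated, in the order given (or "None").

Service from Aug 21, 2020 to 23 Jan 2021: 155 days.
Pension Scheme — service 155 days < 6 months (≈180 days) ✗ → not eligible.
Parking Benefit — status part-time ✓; service 155 days ≥ 3 months (≈90 days) ✓; grade IC4 ≥ IC3 ✓; dept Design ✗ → not eligible.
AD&D Coverage — status part-time ✗ (requires full-time or temporary) → not eligible.
Mental Health Benefit — service 155 days < 18 months (≈540 days) ✗ → not eligible.
Short-Term Disability — status part-time ✗ (requires full-time or seasonal) → not eligible.
RSU Program — status part-time ✓ (not excluded); service 155 days < 1 year (≈365 days) ✗ → not eligible.
Education Assistance — status part-time ✓; service 155 days ≥ 2 months (≈60 days) ✓; age 29 ≥ 18 ✓; rating 3 ≥ 2 ✓; grade IC4 < IC5 ✗ → not eligible.
Stock Purchase Plan — status part-time ✓; service 155 days ≥ 45 days ✓; grade IC4 ≥ IC2 ✓; age 29 ≥ 18 ✓ → eligible.
Caregiver Leave — status part-time ✓; service 155 days < 9 months (≈270 days) ✗ → not eligible.

Stock Purchase Plan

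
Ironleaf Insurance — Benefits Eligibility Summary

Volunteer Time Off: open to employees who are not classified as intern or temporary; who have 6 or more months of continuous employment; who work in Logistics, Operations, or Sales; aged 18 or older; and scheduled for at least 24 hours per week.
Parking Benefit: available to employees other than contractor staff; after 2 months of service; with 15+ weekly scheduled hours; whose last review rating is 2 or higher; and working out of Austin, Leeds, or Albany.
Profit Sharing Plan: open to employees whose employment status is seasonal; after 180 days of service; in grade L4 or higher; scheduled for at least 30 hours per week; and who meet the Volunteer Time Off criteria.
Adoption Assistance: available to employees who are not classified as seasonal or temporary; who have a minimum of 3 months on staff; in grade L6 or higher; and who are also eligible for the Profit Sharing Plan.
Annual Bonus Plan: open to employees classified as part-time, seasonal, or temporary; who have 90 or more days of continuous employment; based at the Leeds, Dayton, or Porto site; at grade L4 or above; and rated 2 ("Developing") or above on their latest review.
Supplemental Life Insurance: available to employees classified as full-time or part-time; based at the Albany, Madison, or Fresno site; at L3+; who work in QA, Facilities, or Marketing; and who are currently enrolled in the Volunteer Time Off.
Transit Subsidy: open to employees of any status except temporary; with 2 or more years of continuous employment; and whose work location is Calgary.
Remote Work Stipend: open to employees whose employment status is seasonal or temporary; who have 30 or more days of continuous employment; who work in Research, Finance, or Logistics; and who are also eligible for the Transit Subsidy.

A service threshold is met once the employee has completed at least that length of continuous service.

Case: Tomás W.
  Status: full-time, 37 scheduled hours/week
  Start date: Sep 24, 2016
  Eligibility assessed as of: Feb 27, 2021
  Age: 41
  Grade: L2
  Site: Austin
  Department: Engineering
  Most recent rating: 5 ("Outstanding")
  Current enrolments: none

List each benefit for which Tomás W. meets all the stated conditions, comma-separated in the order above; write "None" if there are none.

Service from Sep 24, 2016 to Feb 27, 2021: 1617 days.
Volunteer Time Off — status full-time ✓ (not excluded); service 1617 days ≥ 6 months (≈180 days) ✓; dept Engineering ✗ → not eligible.
Parking Benefit — status full-time ✓ (not excluded); service 1617 days ≥ 2 months (≈60 days) ✓; 37 hrs/wk ≥ 15 ✓; rating 5 ≥ 2 ✓; site Austin ✓ → eligible.
Profit Sharing Plan — status full-time ✗ (requires seasonal) → not eligible.
Adoption Assistance — status full-time ✓ (not excluded); service 1617 days ≥ 3 months (≈90 days) ✓; grade L2 < L6 ✗ → not eligible.
Annual Bonus Plan — status full-time ✗ (requires part-time, seasonal, or temporary) → not eligible.
Supplemental Life Insurance — status full-time ✓; site Austin ✗ (not Albany, Madison, or Fresno) → not eligible.
Transit Subsidy — status full-time ✓ (not excluded); service 1617 days ≥ 2 years (≈730 days) ✓; site Austin ✗ (not Calgary) → not eligible.
Remote Work Stipend — status full-time ✗ (requires seasonal or temporary) → not eligible.

Parking Benefit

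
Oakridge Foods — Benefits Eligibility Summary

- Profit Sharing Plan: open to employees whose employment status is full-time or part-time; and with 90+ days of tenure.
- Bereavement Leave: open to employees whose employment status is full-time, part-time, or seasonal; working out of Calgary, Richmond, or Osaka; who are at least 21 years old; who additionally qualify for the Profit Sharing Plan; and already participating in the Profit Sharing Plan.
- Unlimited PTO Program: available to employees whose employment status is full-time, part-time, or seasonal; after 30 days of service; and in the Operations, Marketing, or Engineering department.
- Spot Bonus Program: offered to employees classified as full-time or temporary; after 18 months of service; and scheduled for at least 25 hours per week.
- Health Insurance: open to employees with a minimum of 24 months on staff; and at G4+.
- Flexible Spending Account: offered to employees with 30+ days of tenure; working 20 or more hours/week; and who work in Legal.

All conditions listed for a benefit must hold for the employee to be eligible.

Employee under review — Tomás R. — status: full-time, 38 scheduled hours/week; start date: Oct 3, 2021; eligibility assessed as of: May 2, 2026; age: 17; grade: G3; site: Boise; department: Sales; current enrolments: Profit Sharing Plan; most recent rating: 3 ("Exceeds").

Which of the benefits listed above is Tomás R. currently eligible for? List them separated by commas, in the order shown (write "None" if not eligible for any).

Profit Sharing Plan, Spot Bonus Program

Service from Oct 3, 2021 to May 2, 2026: 1672 days.
Profit Sharing Plan — status full-time ✓; service 1672 days ≥ 90 days ✓ → eligible.
Bereavement Leave — status full-time ✓; site Boise ✗ (not Calgary, Richmond, or Osaka) → not eligible.
Unlimited PTO Program — status full-time ✓; service 1672 days ≥ 30 days ✓; dept Sales ✗ → not eligible.
Spot Bonus Program — status full-time ✓; service 1672 days ≥ 18 months (≈540 days) ✓; 38 hrs/wk ≥ 25 ✓ → eligible.
Health Insurance — service 1672 days ≥ 24 months (≈720 days) ✓; grade G3 < G4 ✗ → not eligible.
Flexible Spending Account — service 1672 days ≥ 30 days ✓; 38 hrs/wk ≥ 20 ✓; dept Sales ✗ → not eligible.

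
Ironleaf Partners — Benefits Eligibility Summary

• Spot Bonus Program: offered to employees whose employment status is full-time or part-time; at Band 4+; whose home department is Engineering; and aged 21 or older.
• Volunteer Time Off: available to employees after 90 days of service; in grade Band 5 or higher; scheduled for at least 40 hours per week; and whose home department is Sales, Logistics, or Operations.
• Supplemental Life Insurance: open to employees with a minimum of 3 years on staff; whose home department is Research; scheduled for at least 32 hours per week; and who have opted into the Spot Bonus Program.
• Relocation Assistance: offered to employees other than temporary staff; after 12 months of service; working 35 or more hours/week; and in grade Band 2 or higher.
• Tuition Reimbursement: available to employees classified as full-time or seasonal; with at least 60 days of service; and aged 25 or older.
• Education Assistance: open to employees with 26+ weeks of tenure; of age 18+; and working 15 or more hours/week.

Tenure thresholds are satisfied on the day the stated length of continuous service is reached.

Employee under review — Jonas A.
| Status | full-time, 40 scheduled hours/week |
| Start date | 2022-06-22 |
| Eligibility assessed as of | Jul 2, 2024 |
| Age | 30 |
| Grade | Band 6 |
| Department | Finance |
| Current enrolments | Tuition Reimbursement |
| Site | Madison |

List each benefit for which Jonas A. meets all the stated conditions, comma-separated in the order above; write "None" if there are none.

Relocation Assistance, Tuition Reimbursement, Education Assistance

Service from 2022-06-22 to Jul 2, 2024: 741 days.
Spot Bonus Program — status full-time ✓; grade Band 6 ≥ Band 4 ✓; dept Finance ✗ → not eligible.
Volunteer Time Off — service 741 days ≥ 90 days ✓; grade Band 6 ≥ Band 5 ✓; 40 hrs/wk ≥ 40 ✓; dept Finance ✗ → not eligible.
Supplemental Life Insurance — service 741 days < 3 years (≈1095 days) ✗ → not eligible.
Relocation Assistance — status full-time ✓ (not excluded); service 741 days ≥ 12 months (≈360 days) ✓; 40 hrs/wk ≥ 35 ✓; grade Band 6 ≥ Band 2 ✓ → eligible.
Tuition Reimbursement — status full-time ✓; service 741 days ≥ 60 days ✓; age 30 ≥ 25 ✓ → eligible.
Education Assistance — service 741 days ≥ 26 weeks (≈182 days) ✓; age 30 ≥ 18 ✓; 40 hrs/wk ≥ 15 ✓ → eligible.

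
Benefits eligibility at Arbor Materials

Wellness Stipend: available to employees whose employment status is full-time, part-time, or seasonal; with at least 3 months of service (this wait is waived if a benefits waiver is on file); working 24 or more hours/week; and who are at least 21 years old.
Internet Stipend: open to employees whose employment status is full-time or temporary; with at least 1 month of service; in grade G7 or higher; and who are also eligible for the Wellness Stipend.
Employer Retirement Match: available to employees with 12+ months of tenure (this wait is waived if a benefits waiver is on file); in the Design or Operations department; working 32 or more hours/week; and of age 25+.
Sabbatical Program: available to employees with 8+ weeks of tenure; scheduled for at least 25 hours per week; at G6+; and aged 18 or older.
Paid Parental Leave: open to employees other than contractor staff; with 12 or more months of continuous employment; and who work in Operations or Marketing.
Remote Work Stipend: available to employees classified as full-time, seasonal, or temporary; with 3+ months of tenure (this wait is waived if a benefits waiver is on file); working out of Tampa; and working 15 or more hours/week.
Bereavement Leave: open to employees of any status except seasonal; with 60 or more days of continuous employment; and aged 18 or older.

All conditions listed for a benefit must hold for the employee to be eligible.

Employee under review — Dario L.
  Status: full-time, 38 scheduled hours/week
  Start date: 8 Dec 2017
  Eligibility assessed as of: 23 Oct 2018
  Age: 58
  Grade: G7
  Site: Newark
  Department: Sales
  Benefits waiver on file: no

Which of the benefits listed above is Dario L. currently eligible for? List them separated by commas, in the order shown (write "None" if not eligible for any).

Wellness Stipend, Internet Stipend, Sabbatical Program, Bereavement Leave

Service from 8 Dec 2017 to 23 Oct 2018: 319 days.
Wellness Stipend — status full-time ✓; no waiver, service 319 days ≥ 3 months (≈90 days) ✓; 38 hrs/wk ≥ 24 ✓; age 58 ≥ 21 ✓ → eligible.
Internet Stipend — status full-time ✓; service 319 days ≥ 1 month (≈30 days) ✓; grade G7 ≥ G7 ✓; eligible for Wellness Stipend ✓ → eligible.
Employer Retirement Match — no waiver, service 319 days < 12 months (≈360 days) ✗ → not eligible.
Sabbatical Program — service 319 days ≥ 8 weeks (≈56 days) ✓; 38 hrs/wk ≥ 25 ✓; grade G7 ≥ G6 ✓; age 58 ≥ 18 ✓ → eligible.
Paid Parental Leave — status full-time ✓ (not excluded); service 319 days < 12 months (≈360 days) ✗ → not eligible.
Remote Work Stipend — status full-time ✓; no waiver, service 319 days ≥ 3 months (≈90 days) ✓; site Newark ✗ (not Tampa) → not eligible.
Bereavement Leave — status full-time ✓ (not excluded); service 319 days ≥ 60 days ✓; age 58 ≥ 18 ✓ → eligible.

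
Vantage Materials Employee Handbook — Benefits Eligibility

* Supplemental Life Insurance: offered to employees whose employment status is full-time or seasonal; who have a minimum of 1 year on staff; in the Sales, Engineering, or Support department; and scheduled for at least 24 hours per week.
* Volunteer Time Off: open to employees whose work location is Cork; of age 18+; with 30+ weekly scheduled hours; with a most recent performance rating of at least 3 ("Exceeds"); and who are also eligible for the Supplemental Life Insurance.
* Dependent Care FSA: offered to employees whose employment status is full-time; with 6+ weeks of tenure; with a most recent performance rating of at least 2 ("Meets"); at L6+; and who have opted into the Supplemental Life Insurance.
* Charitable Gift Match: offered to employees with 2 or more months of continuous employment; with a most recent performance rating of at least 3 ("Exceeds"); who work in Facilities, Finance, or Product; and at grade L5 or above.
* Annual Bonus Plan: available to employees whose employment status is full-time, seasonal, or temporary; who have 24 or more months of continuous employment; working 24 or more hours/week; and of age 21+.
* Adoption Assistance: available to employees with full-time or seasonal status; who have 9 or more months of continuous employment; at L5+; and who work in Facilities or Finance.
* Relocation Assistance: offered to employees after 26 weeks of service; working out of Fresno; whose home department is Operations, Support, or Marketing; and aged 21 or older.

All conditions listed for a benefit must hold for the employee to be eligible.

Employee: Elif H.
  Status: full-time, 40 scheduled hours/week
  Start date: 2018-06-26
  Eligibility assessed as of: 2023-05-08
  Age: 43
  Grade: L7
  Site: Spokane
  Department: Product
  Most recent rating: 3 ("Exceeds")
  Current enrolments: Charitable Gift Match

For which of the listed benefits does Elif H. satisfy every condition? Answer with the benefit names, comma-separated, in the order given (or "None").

Service from 2018-06-26 to 2023-05-08: 1777 days.
Supplemental Life Insurance — status full-time ✓; service 1777 days ≥ 1 year (≈365 days) ✓; dept Product ✗ → not eligible.
Volunteer Time Off — site Spokane ✗ (not Cork) → not eligible.
Dependent Care FSA — status full-time ✓; service 1777 days ≥ 6 weeks (≈42 days) ✓; rating 3 ≥ 2 ✓; grade L7 ≥ L6 ✓; not enrolled in Supplemental Life Insurance ✗ → not eligible.
Charitable Gift Match — service 1777 days ≥ 2 months (≈60 days) ✓; rating 3 ≥ 3 ✓; dept Product ✓; grade L7 ≥ L5 ✓ → eligible.
Annual Bonus Plan — status full-time ✓; service 1777 days ≥ 24 months (≈720 days) ✓; 40 hrs/wk ≥ 24 ✓; age 43 ≥ 21 ✓ → eligible.
Adoption Assistance — status full-time ✓; service 1777 days ≥ 9 months (≈270 days) ✓; grade L7 ≥ L5 ✓; dept Product ✗ → not eligible.
Relocation Assistance — service 1777 days ≥ 26 weeks (≈182 days) ✓; site Spokane ✗ (not Fresno) → not eligible.

Charitable Gift Match, Annual Bonus Plan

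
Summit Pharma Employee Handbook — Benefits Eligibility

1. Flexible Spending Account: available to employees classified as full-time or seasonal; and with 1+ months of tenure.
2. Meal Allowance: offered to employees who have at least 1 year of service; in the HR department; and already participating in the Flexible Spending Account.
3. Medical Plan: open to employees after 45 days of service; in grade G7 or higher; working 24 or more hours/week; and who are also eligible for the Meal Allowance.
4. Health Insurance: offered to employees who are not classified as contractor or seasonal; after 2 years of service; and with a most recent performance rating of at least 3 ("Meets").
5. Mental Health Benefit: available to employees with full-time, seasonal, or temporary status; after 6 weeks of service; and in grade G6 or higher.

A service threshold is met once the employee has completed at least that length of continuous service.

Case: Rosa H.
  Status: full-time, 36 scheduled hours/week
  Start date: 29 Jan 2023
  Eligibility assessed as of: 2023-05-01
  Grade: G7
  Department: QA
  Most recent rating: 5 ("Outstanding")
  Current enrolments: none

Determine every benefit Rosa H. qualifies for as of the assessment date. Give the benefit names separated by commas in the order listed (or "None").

Service from 29 Jan 2023 to 2023-05-01: 92 days.
Flexible Spending Account — status full-time ✓; service 92 days ≥ 1 month (≈30 days) ✓ → eligible.
Meal Allowance — service 92 days < 1 year (≈365 days) ✗ → not eligible.
Medical Plan — service 92 days ≥ 45 days ✓; grade G7 ≥ G7 ✓; 36 hrs/wk ≥ 24 ✓; not eligible for Meal Allowance ✗ → not eligible.
Health Insurance — status full-time ✓ (not excluded); service 92 days < 2 years (≈730 days) ✗ → not eligible.
Mental Health Benefit — status full-time ✓; service 92 days ≥ 6 weeks (≈42 days) ✓; grade G7 ≥ G6 ✓ → eligible.

Flexible Spending Account, Mental Health Benefit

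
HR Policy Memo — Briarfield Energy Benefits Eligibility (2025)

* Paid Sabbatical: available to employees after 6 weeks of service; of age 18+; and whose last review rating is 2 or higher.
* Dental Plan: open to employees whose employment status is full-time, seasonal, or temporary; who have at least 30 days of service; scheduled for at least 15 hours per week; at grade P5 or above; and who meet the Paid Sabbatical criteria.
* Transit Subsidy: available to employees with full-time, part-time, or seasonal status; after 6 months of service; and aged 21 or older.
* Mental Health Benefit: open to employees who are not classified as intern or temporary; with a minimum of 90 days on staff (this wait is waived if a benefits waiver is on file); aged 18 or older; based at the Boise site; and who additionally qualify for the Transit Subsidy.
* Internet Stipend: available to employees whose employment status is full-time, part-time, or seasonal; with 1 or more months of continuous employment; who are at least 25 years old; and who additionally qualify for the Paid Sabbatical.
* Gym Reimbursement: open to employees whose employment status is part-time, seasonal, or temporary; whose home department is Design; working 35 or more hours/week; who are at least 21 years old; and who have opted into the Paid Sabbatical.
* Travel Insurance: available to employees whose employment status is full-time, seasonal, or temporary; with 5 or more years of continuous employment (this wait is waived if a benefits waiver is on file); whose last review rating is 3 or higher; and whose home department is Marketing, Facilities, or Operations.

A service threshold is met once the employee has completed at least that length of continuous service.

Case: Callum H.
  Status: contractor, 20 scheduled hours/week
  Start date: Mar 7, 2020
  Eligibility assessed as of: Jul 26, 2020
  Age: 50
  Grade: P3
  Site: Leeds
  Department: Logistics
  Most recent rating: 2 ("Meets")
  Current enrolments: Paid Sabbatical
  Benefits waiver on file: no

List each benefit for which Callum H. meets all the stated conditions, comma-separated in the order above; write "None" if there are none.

Service from Mar 7, 2020 to Jul 26, 2020: 141 days.
Paid Sabbatical — service 141 days ≥ 6 weeks (≈42 days) ✓; age 50 ≥ 18 ✓; rating 2 ≥ 2 ✓ → eligible.
Dental Plan — status contractor ✗ (requires full-time, seasonal, or temporary) → not eligible.
Transit Subsidy — status contractor ✗ (requires full-time, part-time, or seasonal) → not eligible.
Mental Health Benefit — status contractor ✓ (not excluded); no waiver, service 141 days ≥ 90 days ✓; age 50 ≥ 18 ✓; site Leeds ✗ (not Boise) → not eligible.
Internet Stipend — status contractor ✗ (requires full-time, part-time, or seasonal) → not eligible.
Gym Reimbursement — status contractor ✗ (requires part-time, seasonal, or temporary) → not eligible.
Travel Insurance — status contractor ✗ (requires full-time, seasonal, or temporary) → not eligible.

Paid Sabbatical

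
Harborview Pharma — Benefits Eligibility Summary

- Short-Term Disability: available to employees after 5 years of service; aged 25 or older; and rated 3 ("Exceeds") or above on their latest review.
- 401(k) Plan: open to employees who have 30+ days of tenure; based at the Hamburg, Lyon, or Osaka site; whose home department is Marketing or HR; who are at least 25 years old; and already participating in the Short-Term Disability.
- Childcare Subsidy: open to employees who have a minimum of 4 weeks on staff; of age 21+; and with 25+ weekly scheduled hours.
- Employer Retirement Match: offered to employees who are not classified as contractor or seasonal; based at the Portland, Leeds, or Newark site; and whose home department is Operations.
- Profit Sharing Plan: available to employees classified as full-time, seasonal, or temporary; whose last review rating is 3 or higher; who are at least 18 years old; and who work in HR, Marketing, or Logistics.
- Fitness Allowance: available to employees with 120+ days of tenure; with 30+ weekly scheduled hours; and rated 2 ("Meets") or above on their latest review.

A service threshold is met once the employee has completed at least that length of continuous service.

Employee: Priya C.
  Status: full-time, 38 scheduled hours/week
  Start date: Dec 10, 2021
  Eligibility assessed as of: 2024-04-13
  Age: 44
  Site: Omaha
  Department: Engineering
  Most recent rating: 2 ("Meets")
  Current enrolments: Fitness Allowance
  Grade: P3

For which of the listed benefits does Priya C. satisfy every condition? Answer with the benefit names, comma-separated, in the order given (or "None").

Service from Dec 10, 2021 to 2024-04-13: 855 days.
Short-Term Disability — service 855 days < 5 years (≈1825 days) ✗ → not eligible.
401(k) Plan — service 855 days ≥ 30 days ✓; site Omaha ✗ (not Hamburg, Lyon, or Osaka) → not eligible.
Childcare Subsidy — service 855 days ≥ 4 weeks (≈28 days) ✓; age 44 ≥ 21 ✓; 38 hrs/wk ≥ 25 ✓ → eligible.
Employer Retirement Match — status full-time ✓ (not excluded); site Omaha ✗ (not Portland, Leeds, or Newark) → not eligible.
Profit Sharing Plan — status full-time ✓; rating 2 < 3 ✗ → not eligible.
Fitness Allowance — service 855 days ≥ 120 days ✓; 38 hrs/wk ≥ 30 ✓; rating 2 ≥ 2 ✓ → eligible.

Childcare Subsidy, Fitness Allowance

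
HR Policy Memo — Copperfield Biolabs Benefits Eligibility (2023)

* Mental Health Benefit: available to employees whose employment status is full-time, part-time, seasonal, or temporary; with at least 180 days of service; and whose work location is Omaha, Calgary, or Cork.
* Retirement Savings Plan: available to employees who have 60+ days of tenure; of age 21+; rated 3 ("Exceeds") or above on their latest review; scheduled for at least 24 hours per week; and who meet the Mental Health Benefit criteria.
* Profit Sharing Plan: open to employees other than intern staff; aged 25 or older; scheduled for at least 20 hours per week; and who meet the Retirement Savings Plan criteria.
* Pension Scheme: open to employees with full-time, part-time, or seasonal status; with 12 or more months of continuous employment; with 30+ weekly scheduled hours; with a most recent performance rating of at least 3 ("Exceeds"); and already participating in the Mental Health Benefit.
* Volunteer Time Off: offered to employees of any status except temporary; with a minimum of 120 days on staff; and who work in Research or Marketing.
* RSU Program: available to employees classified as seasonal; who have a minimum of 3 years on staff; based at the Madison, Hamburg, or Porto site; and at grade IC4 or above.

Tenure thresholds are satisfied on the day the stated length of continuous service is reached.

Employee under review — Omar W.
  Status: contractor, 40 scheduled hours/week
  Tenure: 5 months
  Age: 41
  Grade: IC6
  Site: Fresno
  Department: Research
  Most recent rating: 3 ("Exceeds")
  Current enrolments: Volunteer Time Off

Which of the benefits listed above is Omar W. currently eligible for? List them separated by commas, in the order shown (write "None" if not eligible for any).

Volunteer Time Off

Mental Health Benefit — status contractor ✗ (requires full-time, part-time, seasonal, or temporary) → not eligible.
Retirement Savings Plan — service 5 months ≥ 60 days ✓; age 41 ≥ 21 ✓; rating 3 ≥ 3 ✓; 40 hrs/wk ≥ 24 ✓; not eligible for Mental Health Benefit ✗ → not eligible.
Profit Sharing Plan — status contractor ✓ (not excluded); age 41 ≥ 25 ✓; 40 hrs/wk ≥ 20 ✓; not eligible for Retirement Savings Plan ✗ → not eligible.
Pension Scheme — status contractor ✗ (requires full-time, part-time, or seasonal) → not eligible.
Volunteer Time Off — status contractor ✓ (not excluded); service 5 months ≥ 120 days ✓; dept Research ✓ → eligible.
RSU Program — status contractor ✗ (requires seasonal) → not eligible.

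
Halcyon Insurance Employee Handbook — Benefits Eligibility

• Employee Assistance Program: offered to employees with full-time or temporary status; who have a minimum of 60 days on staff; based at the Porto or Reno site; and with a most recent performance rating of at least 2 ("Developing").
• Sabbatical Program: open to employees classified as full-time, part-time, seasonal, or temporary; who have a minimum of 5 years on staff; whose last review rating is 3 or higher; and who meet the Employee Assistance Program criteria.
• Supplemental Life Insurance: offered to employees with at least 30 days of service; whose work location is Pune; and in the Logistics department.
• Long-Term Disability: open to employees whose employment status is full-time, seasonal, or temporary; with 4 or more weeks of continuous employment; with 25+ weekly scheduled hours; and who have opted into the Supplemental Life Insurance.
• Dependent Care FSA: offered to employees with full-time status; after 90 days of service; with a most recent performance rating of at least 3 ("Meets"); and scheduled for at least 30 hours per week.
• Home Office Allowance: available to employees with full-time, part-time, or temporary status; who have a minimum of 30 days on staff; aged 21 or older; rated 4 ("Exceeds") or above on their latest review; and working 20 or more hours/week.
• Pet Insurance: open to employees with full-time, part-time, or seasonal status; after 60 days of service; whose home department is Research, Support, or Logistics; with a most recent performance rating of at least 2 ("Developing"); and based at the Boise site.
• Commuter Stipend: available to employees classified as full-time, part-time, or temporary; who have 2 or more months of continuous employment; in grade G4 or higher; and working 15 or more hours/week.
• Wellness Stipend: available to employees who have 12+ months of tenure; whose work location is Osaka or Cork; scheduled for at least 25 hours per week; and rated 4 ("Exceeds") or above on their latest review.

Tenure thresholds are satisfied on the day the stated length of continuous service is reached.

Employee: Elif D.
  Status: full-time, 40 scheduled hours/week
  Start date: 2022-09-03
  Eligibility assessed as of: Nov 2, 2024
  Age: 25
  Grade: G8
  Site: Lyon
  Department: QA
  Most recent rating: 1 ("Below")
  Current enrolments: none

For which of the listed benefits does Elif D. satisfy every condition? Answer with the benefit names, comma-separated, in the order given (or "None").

Commuter Stipend

Service from 2022-09-03 to Nov 2, 2024: 791 days.
Employee Assistance Program — status full-time ✓; service 791 days ≥ 60 days ✓; site Lyon ✗ (not Porto or Reno) → not eligible.
Sabbatical Program — status full-time ✓; service 791 days < 5 years (≈1825 days) ✗ → not eligible.
Supplemental Life Insurance — service 791 days ≥ 30 days ✓; site Lyon ✗ (not Pune) → not eligible.
Long-Term Disability — status full-time ✓; service 791 days ≥ 4 weeks (≈28 days) ✓; 40 hrs/wk ≥ 25 ✓; not enrolled in Supplemental Life Insurance ✗ → not eligible.
Dependent Care FSA — status full-time ✓; service 791 days ≥ 90 days ✓; rating 1 < 3 ✗ → not eligible.
Home Office Allowance — status full-time ✓; service 791 days ≥ 30 days ✓; age 25 ≥ 21 ✓; rating 1 < 4 ✗ → not eligible.
Pet Insurance — status full-time ✓; service 791 days ≥ 60 days ✓; dept QA ✗ → not eligible.
Commuter Stipend — status full-time ✓; service 791 days ≥ 2 months (≈60 days) ✓; grade G8 ≥ G4 ✓; 40 hrs/wk ≥ 15 ✓ → eligible.
Wellness Stipend — service 791 days ≥ 12 months (≈360 days) ✓; site Lyon ✗ (not Osaka or Cork) → not eligible.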